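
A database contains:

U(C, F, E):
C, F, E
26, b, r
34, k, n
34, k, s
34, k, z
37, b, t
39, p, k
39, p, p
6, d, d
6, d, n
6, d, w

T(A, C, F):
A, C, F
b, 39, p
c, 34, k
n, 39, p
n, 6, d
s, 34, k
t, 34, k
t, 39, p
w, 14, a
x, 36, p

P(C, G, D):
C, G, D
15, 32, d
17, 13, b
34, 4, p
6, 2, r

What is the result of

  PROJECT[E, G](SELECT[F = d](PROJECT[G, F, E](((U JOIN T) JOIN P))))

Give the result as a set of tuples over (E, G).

{(d, 2), (n, 2), (w, 2)}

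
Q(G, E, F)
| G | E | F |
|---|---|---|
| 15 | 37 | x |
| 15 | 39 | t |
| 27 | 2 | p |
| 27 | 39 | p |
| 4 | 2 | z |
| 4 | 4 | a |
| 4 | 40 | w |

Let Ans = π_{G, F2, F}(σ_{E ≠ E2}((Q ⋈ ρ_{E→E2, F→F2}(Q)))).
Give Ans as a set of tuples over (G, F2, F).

ρ[E→E2, F→F2]: schema becomes (G, E2, F2); tuples unchanged.
Joining Q and ρ_{E→E2, F→F2}(Q) on G yields {(15, 37, x, 37, x), (15, 37, x, 39, t), (15, 39, t, 37, x), (15, 39, t, 39, t), (27, 2, p, 2, p), (27, 2, p, 39, p), (27, 39, p, 2, p), (27, 39, p, 39, p), (4, 2, z, 2, z), (4, 2, z, 4, a), (4, 2, z, 40, w), (4, 4, a, 2, z), (4, 4, a, 4, a), (4, 4, a, 40, w), (4, 40, w, 2, z), (4, 40, w, 4, a), (4, 40, w, 40, w)}.
σ[E ≠ E2]: keep tuples satisfying E ≠ E2 → {(15, 37, x, 39, t), (15, 39, t, 37, x), (27, 2, p, 39, p), (27, 39, p, 2, p), (4, 2, z, 4, a), (4, 2, z, 40, w), (4, 4, a, 2, z), (4, 4, a, 40, w), (4, 40, w, 2, z), (4, 40, w, 4, a)}
Projecting to G, F2, F (1 duplicate(s) eliminated): {(15, t, x), (15, x, t), (27, p, p), (4, a, w), (4, a, z), (4, w, a), (4, w, z), (4, z, a), (4, z, w)}

{(15, t, x), (15, x, t), (27, p, p), (4, a, w), (4, a, z), (4, w, a), (4, w, z), (4, z, a), (4, z, w)}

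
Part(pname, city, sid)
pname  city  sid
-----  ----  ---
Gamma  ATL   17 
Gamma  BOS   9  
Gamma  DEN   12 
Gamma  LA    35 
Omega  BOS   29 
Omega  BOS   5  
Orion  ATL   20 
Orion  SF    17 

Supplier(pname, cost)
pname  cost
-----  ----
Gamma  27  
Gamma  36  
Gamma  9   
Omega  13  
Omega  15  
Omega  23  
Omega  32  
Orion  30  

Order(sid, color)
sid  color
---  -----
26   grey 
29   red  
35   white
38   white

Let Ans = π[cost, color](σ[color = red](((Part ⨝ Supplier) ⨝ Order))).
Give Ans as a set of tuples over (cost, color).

{(13, red), (15, red), (23, red), (32, red)}

Natural join on pname: {(Gamma, ATL, 17, 27), (Gamma, ATL, 17, 36), (Gamma, ATL, 17, 9), (Gamma, BOS, 9, 27), (Gamma, BOS, 9, 36), (Gamma, BOS, 9, 9), (Gamma, DEN, 12, 27), (Gamma, DEN, 12, 36), (Gamma, DEN, 12, 9), (Gamma, LA, 35, 27), (Gamma, LA, 35, 36), (Gamma, LA, 35, 9), (Omega, BOS, 29, 13), (Omega, BOS, 29, 15), (Omega, BOS, 29, 23), (Omega, BOS, 29, 32), (Omega, BOS, 5, 13), (Omega, BOS, 5, 15), (Omega, BOS, 5, 23), (Omega, BOS, 5, 32), (Orion, ATL, 20, 30), (Orion, SF, 17, 30)}
Natural join on sid: {(Gamma, LA, 35, 27, white), (Gamma, LA, 35, 36, white), (Gamma, LA, 35, 9, white), (Omega, BOS, 29, 13, red), (Omega, BOS, 29, 15, red), (Omega, BOS, 29, 23, red), (Omega, BOS, 29, 32, red)}
Apply σ_{color = red}; surviving tuples: {(Omega, BOS, 29, 13, red), (Omega, BOS, 29, 15, red), (Omega, BOS, 29, 23, red), (Omega, BOS, 29, 32, red)}
Projecting to cost, color: {(13, red), (15, red), (23, red), (32, red)}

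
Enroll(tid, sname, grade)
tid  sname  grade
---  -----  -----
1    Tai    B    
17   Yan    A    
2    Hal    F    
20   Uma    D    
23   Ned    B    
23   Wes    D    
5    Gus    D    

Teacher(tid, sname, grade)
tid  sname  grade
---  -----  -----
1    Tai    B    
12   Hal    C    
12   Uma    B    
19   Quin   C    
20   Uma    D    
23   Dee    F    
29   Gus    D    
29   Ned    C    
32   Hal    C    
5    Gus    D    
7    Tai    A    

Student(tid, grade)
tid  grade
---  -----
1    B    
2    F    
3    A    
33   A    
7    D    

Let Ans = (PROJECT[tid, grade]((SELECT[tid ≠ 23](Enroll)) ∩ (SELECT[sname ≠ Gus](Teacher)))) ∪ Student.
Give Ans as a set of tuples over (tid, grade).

{(1, B), (2, F), (20, D), (3, A), (33, A), (7, D)}

σ[tid ≠ 23]: keep tuples satisfying tid ≠ 23 → {(1, Tai, B), (17, Yan, A), (2, Hal, F), (20, Uma, D), (5, Gus, D)}
σ[sname ≠ Gus]: keep tuples satisfying sname ≠ Gus → {(1, Tai, B), (12, Hal, C), (12, Uma, B), (19, Quin, C), (20, Uma, D), (23, Dee, F), (29, Ned, C), (32, Hal, C), (7, Tai, A)}
Set intersection of the two operands is {(1, Tai, B), (20, Uma, D)}.
Keep only column(s) tid, grade: {(1, B), (20, D)}
Set union of the two operands is {(1, B), (2, F), (20, D), (3, A), (33, A), (7, D)}.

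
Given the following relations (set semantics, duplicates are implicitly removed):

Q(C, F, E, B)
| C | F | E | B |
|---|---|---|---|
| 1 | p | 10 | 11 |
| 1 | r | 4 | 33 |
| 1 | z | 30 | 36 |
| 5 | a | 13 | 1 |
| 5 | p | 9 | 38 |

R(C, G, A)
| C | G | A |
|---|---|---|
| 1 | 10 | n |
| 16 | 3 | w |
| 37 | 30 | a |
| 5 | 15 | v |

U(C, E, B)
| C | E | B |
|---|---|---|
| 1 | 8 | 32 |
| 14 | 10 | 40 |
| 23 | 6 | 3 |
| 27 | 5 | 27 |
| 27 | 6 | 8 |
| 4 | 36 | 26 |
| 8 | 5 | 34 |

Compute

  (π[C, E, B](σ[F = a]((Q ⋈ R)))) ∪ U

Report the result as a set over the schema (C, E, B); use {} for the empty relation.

{(1, 8, 32), (14, 10, 40), (23, 6, 3), (27, 5, 27), (27, 6, 8), (4, 36, 26), (5, 13, 1), (8, 5, 34)}

Q ⋈ R (natural join on C): {(1, p, 10, 11, 10, n), (1, r, 4, 33, 10, n), (1, z, 30, 36, 10, n), (5, a, 13, 1, 15, v), (5, p, 9, 38, 15, v)}
Apply σ_{F = a}; surviving tuples: {(5, a, 13, 1, 15, v)}
π[C, E, B]: project onto (C, E, B) → {(5, 13, 1)}
Set union of the two operands is {(1, 8, 32), (14, 10, 40), (23, 6, 3), (27, 5, 27), (27, 6, 8), (4, 36, 26), (5, 13, 1), (8, 5, 34)}.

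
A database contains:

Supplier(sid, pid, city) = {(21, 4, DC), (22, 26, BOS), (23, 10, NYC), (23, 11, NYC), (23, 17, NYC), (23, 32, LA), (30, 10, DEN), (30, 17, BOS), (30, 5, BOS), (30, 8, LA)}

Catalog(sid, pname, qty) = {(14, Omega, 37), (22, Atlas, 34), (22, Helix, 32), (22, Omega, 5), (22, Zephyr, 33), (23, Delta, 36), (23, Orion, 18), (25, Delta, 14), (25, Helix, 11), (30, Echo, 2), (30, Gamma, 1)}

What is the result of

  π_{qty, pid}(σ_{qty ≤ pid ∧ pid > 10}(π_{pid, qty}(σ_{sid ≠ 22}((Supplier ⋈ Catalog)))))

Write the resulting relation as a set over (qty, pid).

Natural join on sid: {(22, 26, BOS, Atlas, 34), (22, 26, BOS, Helix, 32), (22, 26, BOS, Omega, 5), (22, 26, BOS, Zephyr, 33), (23, 10, NYC, Delta, 36), (23, 10, NYC, Orion, 18), (23, 11, NYC, Delta, 36), (23, 11, NYC, Orion, 18), (23, 17, NYC, Delta, 36), (23, 17, NYC, Orion, 18), (23, 32, LA, Delta, 36), (23, 32, LA, Orion, 18), (30, 10, DEN, Echo, 2), (30, 10, DEN, Gamma, 1), (30, 17, BOS, Echo, 2), (30, 17, BOS, Gamma, 1), (30, 5, BOS, Echo, 2), (30, 5, BOS, Gamma, 1), (30, 8, LA, Echo, 2), (30, 8, LA, Gamma, 1)}
Apply σ_{sid ≠ 22}; surviving tuples: {(23, 10, NYC, Delta, 36), (23, 10, NYC, Orion, 18), (23, 11, NYC, Delta, 36), (23, 11, NYC, Orion, 18), (23, 17, NYC, Delta, 36), (23, 17, NYC, Orion, 18), (23, 32, LA, Delta, 36), (23, 32, LA, Orion, 18), (30, 10, DEN, Echo, 2), (30, 10, DEN, Gamma, 1), (30, 17, BOS, Echo, 2), (30, 17, BOS, Gamma, 1), (30, 5, BOS, Echo, 2), (30, 5, BOS, Gamma, 1), (30, 8, LA, Echo, 2), (30, 8, LA, Gamma, 1)}
π_{pid, qty} gives {(10, 1), (10, 18), (10, 2), (10, 36), (11, 18), (11, 36), (17, 1), (17, 18), (17, 2), (17, 36), (32, 18), (32, 36), (5, 1), (5, 2), (8, 1), (8, 2)}.
Apply σ_{qty ≤ pid ∧ pid > 10}; surviving tuples: {(17, 1), (17, 2), (32, 18)}
π_{qty, pid} gives {(1, 17), (18, 32), (2, 17)}.

{(1, 17), (18, 32), (2, 17)}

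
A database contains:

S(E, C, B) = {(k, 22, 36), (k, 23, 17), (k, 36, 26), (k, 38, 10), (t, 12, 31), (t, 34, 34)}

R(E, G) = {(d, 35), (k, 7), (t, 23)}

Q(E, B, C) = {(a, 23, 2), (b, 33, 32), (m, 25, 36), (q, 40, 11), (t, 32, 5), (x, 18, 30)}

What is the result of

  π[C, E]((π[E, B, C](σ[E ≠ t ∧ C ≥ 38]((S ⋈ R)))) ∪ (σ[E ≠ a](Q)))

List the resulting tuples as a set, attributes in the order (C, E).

{(11, q), (30, x), (32, b), (36, m), (38, k), (5, t)}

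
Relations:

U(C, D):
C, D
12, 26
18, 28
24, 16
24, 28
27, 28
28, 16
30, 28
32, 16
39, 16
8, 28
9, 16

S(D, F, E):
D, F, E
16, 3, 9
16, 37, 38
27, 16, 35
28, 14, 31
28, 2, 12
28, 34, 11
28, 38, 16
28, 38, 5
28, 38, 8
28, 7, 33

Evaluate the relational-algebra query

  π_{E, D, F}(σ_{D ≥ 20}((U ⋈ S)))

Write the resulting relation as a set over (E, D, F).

{(11, 28, 34), (12, 28, 2), (16, 28, 38), (31, 28, 14), (33, 28, 7), (5, 28, 38), (8, 28, 38)}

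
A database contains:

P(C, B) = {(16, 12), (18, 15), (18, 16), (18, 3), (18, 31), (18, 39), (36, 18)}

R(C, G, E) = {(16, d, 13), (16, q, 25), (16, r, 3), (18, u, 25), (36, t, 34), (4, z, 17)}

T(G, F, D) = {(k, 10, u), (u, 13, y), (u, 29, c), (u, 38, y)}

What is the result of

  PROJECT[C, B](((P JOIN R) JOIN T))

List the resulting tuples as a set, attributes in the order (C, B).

{(18, 15), (18, 16), (18, 3), (18, 31), (18, 39)}

Joining P and R on C yields {(16, 12, d, 13), (16, 12, q, 25), (16, 12, r, 3), (18, 15, u, 25), (18, 16, u, 25), (18, 3, u, 25), (18, 31, u, 25), (18, 39, u, 25), (36, 18, t, 34)}.
Joining (P JOIN R) and T on G yields {(18, 15, u, 25, 13, y), (18, 15, u, 25, 29, c), (18, 15, u, 25, 38, y), (18, 16, u, 25, 13, y), (18, 16, u, 25, 29, c), (18, 16, u, 25, 38, y), (18, 3, u, 25, 13, y), (18, 3, u, 25, 29, c), (18, 3, u, 25, 38, y), (18, 31, u, 25, 13, y), (18, 31, u, 25, 29, c), (18, 31, u, 25, 38, y), (18, 39, u, 25, 13, y), (18, 39, u, 25, 29, c), (18, 39, u, 25, 38, y)}.
Projecting to C, B (10 duplicate(s) eliminated): {(18, 15), (18, 16), (18, 3), (18, 31), (18, 39)}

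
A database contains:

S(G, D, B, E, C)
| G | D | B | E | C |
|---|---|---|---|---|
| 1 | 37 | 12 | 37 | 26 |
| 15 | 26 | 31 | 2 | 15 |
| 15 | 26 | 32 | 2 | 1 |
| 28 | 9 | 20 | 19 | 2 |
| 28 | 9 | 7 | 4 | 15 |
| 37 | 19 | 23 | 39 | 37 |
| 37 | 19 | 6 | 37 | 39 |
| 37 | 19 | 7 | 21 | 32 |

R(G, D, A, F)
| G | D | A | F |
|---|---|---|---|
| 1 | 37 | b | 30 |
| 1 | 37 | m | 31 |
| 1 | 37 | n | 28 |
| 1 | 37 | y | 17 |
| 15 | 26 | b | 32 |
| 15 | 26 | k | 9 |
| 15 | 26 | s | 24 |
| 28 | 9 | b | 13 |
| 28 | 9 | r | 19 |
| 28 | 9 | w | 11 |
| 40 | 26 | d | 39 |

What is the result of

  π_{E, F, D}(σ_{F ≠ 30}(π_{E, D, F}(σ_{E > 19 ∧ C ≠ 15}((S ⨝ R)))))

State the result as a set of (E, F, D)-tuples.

Natural join on G, D: {(1, 37, 12, 37, 26, b, 30), (1, 37, 12, 37, 26, m, 31), (1, 37, 12, 37, 26, n, 28), (1, 37, 12, 37, 26, y, 17), (15, 26, 31, 2, 15, b, 32), (15, 26, 31, 2, 15, k, 9), (15, 26, 31, 2, 15, s, 24), (15, 26, 32, 2, 1, b, 32), (15, 26, 32, 2, 1, k, 9), (15, 26, 32, 2, 1, s, 24), (28, 9, 20, 19, 2, b, 13), (28, 9, 20, 19, 2, r, 19), (28, 9, 20, 19, 2, w, 11), (28, 9, 7, 4, 15, b, 13), (28, 9, 7, 4, 15, r, 19), (28, 9, 7, 4, 15, w, 11)}
Filtering on E > 19 ∧ C ≠ 15 leaves {(1, 37, 12, 37, 26, b, 30), (1, 37, 12, 37, 26, m, 31), (1, 37, 12, 37, 26, n, 28), (1, 37, 12, 37, 26, y, 17)}.
π_{E, D, F} gives {(37, 37, 17), (37, 37, 28), (37, 37, 30), (37, 37, 31)}.
Filtering on F ≠ 30 leaves {(37, 37, 17), (37, 37, 28), (37, 37, 31)}.
π_{E, F, D} gives {(37, 17, 37), (37, 28, 37), (37, 31, 37)}.

{(37, 17, 37), (37, 28, 37), (37, 31, 37)}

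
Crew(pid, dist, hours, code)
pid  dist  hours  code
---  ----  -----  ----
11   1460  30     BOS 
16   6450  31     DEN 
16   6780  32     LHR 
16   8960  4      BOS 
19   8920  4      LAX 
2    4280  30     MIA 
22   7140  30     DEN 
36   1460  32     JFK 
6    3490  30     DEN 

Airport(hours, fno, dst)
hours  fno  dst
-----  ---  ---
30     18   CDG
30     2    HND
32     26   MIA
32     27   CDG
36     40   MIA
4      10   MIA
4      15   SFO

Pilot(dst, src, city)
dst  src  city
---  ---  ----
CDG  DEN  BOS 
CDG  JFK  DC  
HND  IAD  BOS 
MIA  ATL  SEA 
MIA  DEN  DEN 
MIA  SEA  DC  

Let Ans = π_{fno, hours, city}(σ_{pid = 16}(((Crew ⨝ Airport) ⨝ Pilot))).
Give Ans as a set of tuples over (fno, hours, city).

{(10, 4, DC), (10, 4, DEN), (10, 4, SEA), (26, 32, DC), (26, 32, DEN), (26, 32, SEA), (27, 32, BOS), (27, 32, DC)}

Natural join on hours: {(11, 1460, 30, BOS, 18, CDG), (11, 1460, 30, BOS, 2, HND), (16, 6780, 32, LHR, 26, MIA), (16, 6780, 32, LHR, 27, CDG), (16, 8960, 4, BOS, 10, MIA), (16, 8960, 4, BOS, 15, SFO), (19, 8920, 4, LAX, 10, MIA), (19, 8920, 4, LAX, 15, SFO), (2, 4280, 30, MIA, 18, CDG), (2, 4280, 30, MIA, 2, HND), (22, 7140, 30, DEN, 18, CDG), (22, 7140, 30, DEN, 2, HND), (36, 1460, 32, JFK, 26, MIA), (36, 1460, 32, JFK, 27, CDG), (6, 3490, 30, DEN, 18, CDG), (6, 3490, 30, DEN, 2, HND)}
Natural join on dst: {(11, 1460, 30, BOS, 18, CDG, DEN, BOS), (11, 1460, 30, BOS, 18, CDG, JFK, DC), (11, 1460, 30, BOS, 2, HND, IAD, BOS), (16, 6780, 32, LHR, 26, MIA, ATL, SEA), (16, 6780, 32, LHR, 26, MIA, DEN, DEN), (16, 6780, 32, LHR, 26, MIA, SEA, DC), (16, 6780, 32, LHR, 27, CDG, DEN, BOS), (16, 6780, 32, LHR, 27, CDG, JFK, DC), (16, 8960, 4, BOS, 10, MIA, ATL, SEA), (16, 8960, 4, BOS, 10, MIA, DEN, DEN), (16, 8960, 4, BOS, 10, MIA, SEA, DC), (19, 8920, 4, LAX, 10, MIA, ATL, SEA), (19, 8920, 4, LAX, 10, MIA, DEN, DEN), (19, 8920, 4, LAX, 10, MIA, SEA, DC), (2, 4280, 30, MIA, 18, CDG, DEN, BOS), (2, 4280, 30, MIA, 18, CDG, JFK, DC), (2, 4280, 30, MIA, 2, HND, IAD, BOS), (22, 7140, 30, DEN, 18, CDG, DEN, BOS), (22, 7140, 30, DEN, 18, CDG, JFK, DC), (22, 7140, 30, DEN, 2, HND, IAD, BOS), (36, 1460, 32, JFK, 26, MIA, ATL, SEA), (36, 1460, 32, JFK, 26, MIA, DEN, DEN), (36, 1460, 32, JFK, 26, MIA, SEA, DC), (36, 1460, 32, JFK, 27, CDG, DEN, BOS), (36, 1460, 32, JFK, 27, CDG, JFK, DC), (6, 3490, 30, DEN, 18, CDG, DEN, BOS), (6, 3490, 30, DEN, 18, CDG, JFK, DC), (6, 3490, 30, DEN, 2, HND, IAD, BOS)}
Selection pid = 16: {(16, 6780, 32, LHR, 26, MIA, ATL, SEA), (16, 6780, 32, LHR, 26, MIA, DEN, DEN), (16, 6780, 32, LHR, 26, MIA, SEA, DC), (16, 6780, 32, LHR, 27, CDG, DEN, BOS), (16, 6780, 32, LHR, 27, CDG, JFK, DC), (16, 8960, 4, BOS, 10, MIA, ATL, SEA), (16, 8960, 4, BOS, 10, MIA, DEN, DEN), (16, 8960, 4, BOS, 10, MIA, SEA, DC)}
Projecting to fno, hours, city: {(10, 4, DC), (10, 4, DEN), (10, 4, SEA), (26, 32, DC), (26, 32, DEN), (26, 32, SEA), (27, 32, BOS), (27, 32, DC)}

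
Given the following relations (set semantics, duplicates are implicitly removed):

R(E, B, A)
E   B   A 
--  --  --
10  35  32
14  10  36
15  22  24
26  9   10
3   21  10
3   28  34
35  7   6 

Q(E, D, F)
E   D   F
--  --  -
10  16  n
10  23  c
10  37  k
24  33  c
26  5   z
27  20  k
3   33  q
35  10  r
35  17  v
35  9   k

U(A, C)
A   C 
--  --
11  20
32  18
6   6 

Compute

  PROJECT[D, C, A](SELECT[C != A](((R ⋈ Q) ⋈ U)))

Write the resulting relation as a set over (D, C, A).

R ⋈ Q (natural join on E): {(10, 35, 32, 16, n), (10, 35, 32, 23, c), (10, 35, 32, 37, k), (26, 9, 10, 5, z), (3, 21, 10, 33, q), (3, 28, 34, 33, q), (35, 7, 6, 10, r), (35, 7, 6, 17, v), (35, 7, 6, 9, k)}
(R ⋈ Q) ⋈ U (natural join on A): {(10, 35, 32, 16, n, 18), (10, 35, 32, 23, c, 18), (10, 35, 32, 37, k, 18), (35, 7, 6, 10, r, 6), (35, 7, 6, 17, v, 6), (35, 7, 6, 9, k, 6)}
Selection C != A: {(10, 35, 32, 16, n, 18), (10, 35, 32, 23, c, 18), (10, 35, 32, 37, k, 18)}
Projecting to D, C, A: {(16, 18, 32), (23, 18, 32), (37, 18, 32)}

{(16, 18, 32), (23, 18, 32), (37, 18, 32)}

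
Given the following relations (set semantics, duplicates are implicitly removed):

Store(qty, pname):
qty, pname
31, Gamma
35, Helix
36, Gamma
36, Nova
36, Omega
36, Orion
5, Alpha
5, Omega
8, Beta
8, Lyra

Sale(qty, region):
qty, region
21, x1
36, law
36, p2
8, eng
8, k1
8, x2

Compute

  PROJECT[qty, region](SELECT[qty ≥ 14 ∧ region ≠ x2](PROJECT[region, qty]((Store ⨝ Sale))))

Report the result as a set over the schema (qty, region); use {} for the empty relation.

{(36, law), (36, p2)}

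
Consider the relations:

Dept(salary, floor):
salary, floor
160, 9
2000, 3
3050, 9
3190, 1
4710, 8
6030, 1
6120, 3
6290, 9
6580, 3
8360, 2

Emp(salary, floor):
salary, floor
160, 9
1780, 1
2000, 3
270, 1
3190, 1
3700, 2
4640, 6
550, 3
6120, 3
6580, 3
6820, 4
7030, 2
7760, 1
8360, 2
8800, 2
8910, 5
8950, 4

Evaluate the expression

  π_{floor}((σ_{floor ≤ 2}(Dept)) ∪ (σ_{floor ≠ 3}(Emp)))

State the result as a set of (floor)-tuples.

Apply σ_{floor ≤ 2}; surviving tuples: {(3190, 1), (6030, 1), (8360, 2)}
Apply σ_{floor ≠ 3}; surviving tuples: {(160, 9), (1780, 1), (270, 1), (3190, 1), (3700, 2), (4640, 6), (6820, 4), (7030, 2), (7760, 1), (8360, 2), (8800, 2), (8910, 5), (8950, 4)}
Union: {(3190, 1), (6030, 1), (8360, 2)} with {(160, 9), (1780, 1), (270, 1), (3190, 1), (3700, 2), (4640, 6), (6820, 4), (7030, 2), (7760, 1), (8360, 2), (8800, 2), (8910, 5), (8950, 4)} → {(160, 9), (1780, 1), (270, 1), (3190, 1), (3700, 2), (4640, 6), (6030, 1), (6820, 4), (7030, 2), (7760, 1), (8360, 2), (8800, 2), (8910, 5), (8950, 4)}
π[floor]: project onto (floor) (8 duplicate(s) eliminated) → {1, 2, 4, 5, 6, 9}

{1, 2, 4, 5, 6, 9}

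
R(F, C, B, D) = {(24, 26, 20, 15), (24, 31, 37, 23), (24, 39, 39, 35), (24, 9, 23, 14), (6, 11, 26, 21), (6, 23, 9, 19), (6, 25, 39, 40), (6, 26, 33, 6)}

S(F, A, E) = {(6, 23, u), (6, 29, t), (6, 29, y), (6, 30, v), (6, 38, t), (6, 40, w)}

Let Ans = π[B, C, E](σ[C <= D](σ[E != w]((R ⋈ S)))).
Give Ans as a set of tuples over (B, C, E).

{(26, 11, t), (26, 11, u), (26, 11, v), (26, 11, y), (39, 25, t), (39, 25, u), (39, 25, v), (39, 25, y)}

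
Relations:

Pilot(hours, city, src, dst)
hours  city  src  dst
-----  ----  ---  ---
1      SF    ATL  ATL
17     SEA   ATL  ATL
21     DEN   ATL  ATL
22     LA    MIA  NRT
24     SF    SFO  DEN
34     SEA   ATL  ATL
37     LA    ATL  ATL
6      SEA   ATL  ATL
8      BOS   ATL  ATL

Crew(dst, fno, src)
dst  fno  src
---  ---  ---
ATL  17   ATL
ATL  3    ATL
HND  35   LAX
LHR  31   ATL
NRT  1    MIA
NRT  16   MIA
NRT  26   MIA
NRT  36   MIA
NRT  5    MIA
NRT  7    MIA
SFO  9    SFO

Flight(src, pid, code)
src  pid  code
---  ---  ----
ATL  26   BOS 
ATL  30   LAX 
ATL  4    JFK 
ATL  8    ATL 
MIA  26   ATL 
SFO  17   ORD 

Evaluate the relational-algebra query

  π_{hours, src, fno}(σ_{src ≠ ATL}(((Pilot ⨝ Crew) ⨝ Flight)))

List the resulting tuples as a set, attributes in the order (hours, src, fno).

Pilot ⋈ Crew (natural join on src, dst): {(1, SF, ATL, ATL, 17), (1, SF, ATL, ATL, 3), (17, SEA, ATL, ATL, 17), (17, SEA, ATL, ATL, 3), (21, DEN, ATL, ATL, 17), (21, DEN, ATL, ATL, 3), (22, LA, MIA, NRT, 1), (22, LA, MIA, NRT, 16), (22, LA, MIA, NRT, 26), (22, LA, MIA, NRT, 36), (22, LA, MIA, NRT, 5), (22, LA, MIA, NRT, 7), (34, SEA, ATL, ATL, 17), (34, SEA, ATL, ATL, 3), (37, LA, ATL, ATL, 17), (37, LA, ATL, ATL, 3), (6, SEA, ATL, ATL, 17), (6, SEA, ATL, ATL, 3), (8, BOS, ATL, ATL, 17), (8, BOS, ATL, ATL, 3)}
(Pilot ⨝ Crew) ⋈ Flight (natural join on src): {(1, SF, ATL, ATL, 17, 26, BOS), (1, SF, ATL, ATL, 17, 30, LAX), (1, SF, ATL, ATL, 17, 4, JFK), (1, SF, ATL, ATL, 17, 8, ATL), (1, SF, ATL, ATL, 3, 26, BOS), (1, SF, ATL, ATL, 3, 30, LAX), (1, SF, ATL, ATL, 3, 4, JFK), (1, SF, ATL, ATL, 3, 8, ATL), (17, SEA, ATL, ATL, 17, 26, BOS), (17, SEA, ATL, ATL, 17, 30, LAX), (17, SEA, ATL, ATL, 17, 4, JFK), (17, SEA, ATL, ATL, 17, 8, ATL), (17, SEA, ATL, ATL, 3, 26, BOS), (17, SEA, ATL, ATL, 3, 30, LAX), (17, SEA, ATL, ATL, 3, 4, JFK), (17, SEA, ATL, ATL, 3, 8, ATL), (21, DEN, ATL, ATL, 17, 26, BOS), (21, DEN, ATL, ATL, 17, 30, LAX), (21, DEN, ATL, ATL, 17, 4, JFK), (21, DEN, ATL, ATL, 17, 8, ATL), (21, DEN, ATL, ATL, 3, 26, BOS), (21, DEN, ATL, ATL, 3, 30, LAX), (21, DEN, ATL, ATL, 3, 4, JFK), (21, DEN, ATL, ATL, 3, 8, ATL), (22, LA, MIA, NRT, 1, 26, ATL), (22, LA, MIA, NRT, 16, 26, ATL), (22, LA, MIA, NRT, 26, 26, ATL), (22, LA, MIA, NRT, 36, 26, ATL), (22, LA, MIA, NRT, 5, 26, ATL), (22, LA, MIA, NRT, 7, 26, ATL), (34, SEA, ATL, ATL, 17, 26, BOS), (34, SEA, ATL, ATL, 17, 30, LAX), (34, SEA, ATL, ATL, 17, 4, JFK), (34, SEA, ATL, ATL, 17, 8, ATL), (34, SEA, ATL, ATL, 3, 26, BOS), (34, SEA, ATL, ATL, 3, 30, LAX), (34, SEA, ATL, ATL, 3, 4, JFK), (34, SEA, ATL, ATL, 3, 8, ATL), (37, LA, ATL, ATL, 17, 26, BOS), (37, LA, ATL, ATL, 17, 30, LAX), (37, LA, ATL, ATL, 17, 4, JFK), (37, LA, ATL, ATL, 17, 8, ATL), (37, LA, ATL, ATL, 3, 26, BOS), (37, LA, ATL, ATL, 3, 30, LAX), (37, LA, ATL, ATL, 3, 4, JFK), (37, LA, ATL, ATL, 3, 8, ATL), (6, SEA, ATL, ATL, 17, 26, BOS), (6, SEA, ATL, ATL, 17, 30, LAX), (6, SEA, ATL, ATL, 17, 4, JFK), (6, SEA, ATL, ATL, 17, 8, ATL), (6, SEA, ATL, ATL, 3, 26, BOS), (6, SEA, ATL, ATL, 3, 30, LAX), (6, SEA, ATL, ATL, 3, 4, JFK), (6, SEA, ATL, ATL, 3, 8, ATL), (8, BOS, ATL, ATL, 17, 26, BOS), (8, BOS, ATL, ATL, 17, 30, LAX), (8, BOS, ATL, ATL, 17, 4, JFK), (8, BOS, ATL, ATL, 17, 8, ATL), (8, BOS, ATL, ATL, 3, 26, BOS), (8, BOS, ATL, ATL, 3, 30, LAX), (8, BOS, ATL, ATL, 3, 4, JFK), (8, BOS, ATL, ATL, 3, 8, ATL)}
σ[src ≠ ATL]: keep tuples satisfying src ≠ ATL → {(22, LA, MIA, NRT, 1, 26, ATL), (22, LA, MIA, NRT, 16, 26, ATL), (22, LA, MIA, NRT, 26, 26, ATL), (22, LA, MIA, NRT, 36, 26, ATL), (22, LA, MIA, NRT, 5, 26, ATL), (22, LA, MIA, NRT, 7, 26, ATL)}
Projecting to hours, src, fno: {(22, MIA, 1), (22, MIA, 16), (22, MIA, 26), (22, MIA, 36), (22, MIA, 5), (22, MIA, 7)}

{(22, MIA, 1), (22, MIA, 16), (22, MIA, 26), (22, MIA, 36), (22, MIA, 5), (22, MIA, 7)}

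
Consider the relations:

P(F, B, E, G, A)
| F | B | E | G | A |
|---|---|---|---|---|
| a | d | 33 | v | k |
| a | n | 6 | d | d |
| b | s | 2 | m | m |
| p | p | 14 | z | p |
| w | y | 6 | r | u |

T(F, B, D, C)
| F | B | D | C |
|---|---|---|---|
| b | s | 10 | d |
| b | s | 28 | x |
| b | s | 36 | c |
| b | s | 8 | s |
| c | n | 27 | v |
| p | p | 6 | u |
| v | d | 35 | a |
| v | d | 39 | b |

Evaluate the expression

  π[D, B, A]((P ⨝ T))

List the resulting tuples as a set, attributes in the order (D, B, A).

{(10, s, m), (28, s, m), (36, s, m), (6, p, p), (8, s, m)}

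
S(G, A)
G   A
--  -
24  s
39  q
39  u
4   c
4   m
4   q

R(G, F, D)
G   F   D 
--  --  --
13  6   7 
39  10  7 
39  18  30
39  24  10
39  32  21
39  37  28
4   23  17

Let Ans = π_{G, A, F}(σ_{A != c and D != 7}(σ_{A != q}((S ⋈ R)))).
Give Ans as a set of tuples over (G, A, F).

{(39, u, 18), (39, u, 24), (39, u, 32), (39, u, 37), (4, m, 23)}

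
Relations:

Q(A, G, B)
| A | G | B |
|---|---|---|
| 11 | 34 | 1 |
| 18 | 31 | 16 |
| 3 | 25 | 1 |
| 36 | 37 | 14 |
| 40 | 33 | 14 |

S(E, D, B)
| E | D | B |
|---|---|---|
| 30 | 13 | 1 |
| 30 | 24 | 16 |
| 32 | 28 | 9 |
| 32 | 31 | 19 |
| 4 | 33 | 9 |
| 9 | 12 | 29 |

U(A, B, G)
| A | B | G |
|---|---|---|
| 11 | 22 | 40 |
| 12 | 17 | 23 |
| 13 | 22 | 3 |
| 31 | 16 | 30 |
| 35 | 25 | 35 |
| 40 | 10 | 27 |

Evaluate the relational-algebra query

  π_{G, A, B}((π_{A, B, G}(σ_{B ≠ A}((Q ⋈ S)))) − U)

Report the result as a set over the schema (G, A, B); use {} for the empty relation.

Joining Q and S on B yields {(11, 34, 1, 30, 13), (18, 31, 16, 30, 24), (3, 25, 1, 30, 13)}.
σ[B ≠ A]: keep tuples satisfying B ≠ A → {(11, 34, 1, 30, 13), (18, 31, 16, 30, 24), (3, 25, 1, 30, 13)}
Keep only column(s) A, B, G: {(11, 1, 34), (18, 16, 31), (3, 1, 25)}
Taking the difference: {(11, 1, 34), (18, 16, 31), (3, 1, 25)}
Keep only column(s) G, A, B: {(25, 3, 1), (31, 18, 16), (34, 11, 1)}

{(25, 3, 1), (31, 18, 16), (34, 11, 1)}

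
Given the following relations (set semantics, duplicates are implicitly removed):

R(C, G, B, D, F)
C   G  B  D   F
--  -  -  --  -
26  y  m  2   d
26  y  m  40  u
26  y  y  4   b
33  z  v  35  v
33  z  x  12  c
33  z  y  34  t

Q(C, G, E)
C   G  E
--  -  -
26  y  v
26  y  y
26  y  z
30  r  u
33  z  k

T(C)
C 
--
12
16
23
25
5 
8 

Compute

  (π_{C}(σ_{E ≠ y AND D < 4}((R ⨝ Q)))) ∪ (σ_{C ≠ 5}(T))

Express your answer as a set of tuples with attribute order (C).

Joining R and Q on C, G yields {(26, y, m, 2, d, v), (26, y, m, 2, d, y), (26, y, m, 2, d, z), (26, y, m, 40, u, v), (26, y, m, 40, u, y), (26, y, m, 40, u, z), (26, y, y, 4, b, v), (26, y, y, 4, b, y), (26, y, y, 4, b, z), (33, z, v, 35, v, k), (33, z, x, 12, c, k), (33, z, y, 34, t, k)}.
Filtering on E ≠ y AND D < 4 leaves {(26, y, m, 2, d, v), (26, y, m, 2, d, z)}.
π[C]: project onto (C) (1 duplicate(s) eliminated) → {26}
Filtering on C ≠ 5 leaves {12, 16, 23, 25, 8}.
Taking the union: {12, 16, 23, 25, 26, 8}

{12, 16, 23, 25, 26, 8}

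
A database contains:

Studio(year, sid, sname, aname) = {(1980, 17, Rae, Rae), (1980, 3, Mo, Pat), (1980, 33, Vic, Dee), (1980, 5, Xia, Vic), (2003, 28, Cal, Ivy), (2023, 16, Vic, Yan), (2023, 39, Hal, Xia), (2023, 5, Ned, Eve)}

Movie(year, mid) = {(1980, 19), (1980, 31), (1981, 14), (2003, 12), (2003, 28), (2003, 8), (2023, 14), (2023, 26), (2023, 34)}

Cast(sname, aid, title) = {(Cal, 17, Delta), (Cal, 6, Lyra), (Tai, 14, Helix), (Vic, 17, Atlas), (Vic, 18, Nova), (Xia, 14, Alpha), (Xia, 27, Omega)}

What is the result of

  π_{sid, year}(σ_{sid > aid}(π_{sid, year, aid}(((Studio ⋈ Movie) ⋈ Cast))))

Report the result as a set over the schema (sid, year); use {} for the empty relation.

{(28, 2003), (33, 1980)}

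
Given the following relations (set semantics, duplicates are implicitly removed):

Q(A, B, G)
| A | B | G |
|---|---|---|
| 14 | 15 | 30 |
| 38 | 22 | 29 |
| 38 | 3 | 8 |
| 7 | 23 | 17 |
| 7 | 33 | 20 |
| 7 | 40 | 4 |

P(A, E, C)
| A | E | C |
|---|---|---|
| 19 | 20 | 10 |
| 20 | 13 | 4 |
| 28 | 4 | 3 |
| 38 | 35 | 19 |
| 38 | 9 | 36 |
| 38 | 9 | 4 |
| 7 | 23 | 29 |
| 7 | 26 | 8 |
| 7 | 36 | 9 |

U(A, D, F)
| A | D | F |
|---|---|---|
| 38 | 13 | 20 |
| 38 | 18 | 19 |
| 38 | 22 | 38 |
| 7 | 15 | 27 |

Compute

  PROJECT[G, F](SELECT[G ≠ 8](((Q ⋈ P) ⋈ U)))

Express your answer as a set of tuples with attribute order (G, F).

{(17, 27), (20, 27), (29, 19), (29, 20), (29, 38), (4, 27)}

Natural join on A: {(38, 22, 29, 35, 19), (38, 22, 29, 9, 36), (38, 22, 29, 9, 4), (38, 3, 8, 35, 19), (38, 3, 8, 9, 36), (38, 3, 8, 9, 4), (7, 23, 17, 23, 29), (7, 23, 17, 26, 8), (7, 23, 17, 36, 9), (7, 33, 20, 23, 29), (7, 33, 20, 26, 8), (7, 33, 20, 36, 9), (7, 40, 4, 23, 29), (7, 40, 4, 26, 8), (7, 40, 4, 36, 9)}
Natural join on A: {(38, 22, 29, 35, 19, 13, 20), (38, 22, 29, 35, 19, 18, 19), (38, 22, 29, 35, 19, 22, 38), (38, 22, 29, 9, 36, 13, 20), (38, 22, 29, 9, 36, 18, 19), (38, 22, 29, 9, 36, 22, 38), (38, 22, 29, 9, 4, 13, 20), (38, 22, 29, 9, 4, 18, 19), (38, 22, 29, 9, 4, 22, 38), (38, 3, 8, 35, 19, 13, 20), (38, 3, 8, 35, 19, 18, 19), (38, 3, 8, 35, 19, 22, 38), (38, 3, 8, 9, 36, 13, 20), (38, 3, 8, 9, 36, 18, 19), (38, 3, 8, 9, 36, 22, 38), (38, 3, 8, 9, 4, 13, 20), (38, 3, 8, 9, 4, 18, 19), (38, 3, 8, 9, 4, 22, 38), (7, 23, 17, 23, 29, 15, 27), (7, 23, 17, 26, 8, 15, 27), (7, 23, 17, 36, 9, 15, 27), (7, 33, 20, 23, 29, 15, 27), (7, 33, 20, 26, 8, 15, 27), (7, 33, 20, 36, 9, 15, 27), (7, 40, 4, 23, 29, 15, 27), (7, 40, 4, 26, 8, 15, 27), (7, 40, 4, 36, 9, 15, 27)}
Filtering on G ≠ 8 leaves {(38, 22, 29, 35, 19, 13, 20), (38, 22, 29, 35, 19, 18, 19), (38, 22, 29, 35, 19, 22, 38), (38, 22, 29, 9, 36, 13, 20), (38, 22, 29, 9, 36, 18, 19), (38, 22, 29, 9, 36, 22, 38), (38, 22, 29, 9, 4, 13, 20), (38, 22, 29, 9, 4, 18, 19), (38, 22, 29, 9, 4, 22, 38), (7, 23, 17, 23, 29, 15, 27), (7, 23, 17, 26, 8, 15, 27), (7, 23, 17, 36, 9, 15, 27), (7, 33, 20, 23, 29, 15, 27), (7, 33, 20, 26, 8, 15, 27), (7, 33, 20, 36, 9, 15, 27), (7, 40, 4, 23, 29, 15, 27), (7, 40, 4, 26, 8, 15, 27), (7, 40, 4, 36, 9, 15, 27)}.
Keep only column(s) G, F (12 duplicate(s) eliminated): {(17, 27), (20, 27), (29, 19), (29, 20), (29, 38), (4, 27)}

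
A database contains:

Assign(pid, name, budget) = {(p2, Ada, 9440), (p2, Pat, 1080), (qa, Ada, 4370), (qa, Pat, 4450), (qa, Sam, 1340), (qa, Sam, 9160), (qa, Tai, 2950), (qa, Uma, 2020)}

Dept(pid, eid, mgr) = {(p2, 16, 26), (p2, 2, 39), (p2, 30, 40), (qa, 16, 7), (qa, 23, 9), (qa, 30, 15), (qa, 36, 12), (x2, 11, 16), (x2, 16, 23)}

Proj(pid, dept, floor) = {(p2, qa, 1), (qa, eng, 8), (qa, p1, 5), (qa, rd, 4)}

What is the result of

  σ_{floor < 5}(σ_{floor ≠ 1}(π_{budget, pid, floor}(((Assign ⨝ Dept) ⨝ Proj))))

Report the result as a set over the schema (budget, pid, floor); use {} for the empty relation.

{(1340, qa, 4), (2020, qa, 4), (2950, qa, 4), (4370, qa, 4), (4450, qa, 4), (9160, qa, 4)}

Assign ⋈ Dept (natural join on pid): {(p2, Ada, 9440, 16, 26), (p2, Ada, 9440, 2, 39), (p2, Ada, 9440, 30, 40), (p2, Pat, 1080, 16, 26), (p2, Pat, 1080, 2, 39), (p2, Pat, 1080, 30, 40), (qa, Ada, 4370, 16, 7), (qa, Ada, 4370, 23, 9), (qa, Ada, 4370, 30, 15), (qa, Ada, 4370, 36, 12), (qa, Pat, 4450, 16, 7), (qa, Pat, 4450, 23, 9), (qa, Pat, 4450, 30, 15), (qa, Pat, 4450, 36, 12), (qa, Sam, 1340, 16, 7), (qa, Sam, 1340, 23, 9), (qa, Sam, 1340, 30, 15), (qa, Sam, 1340, 36, 12), (qa, Sam, 9160, 16, 7), (qa, Sam, 9160, 23, 9), (qa, Sam, 9160, 30, 15), (qa, Sam, 9160, 36, 12), (qa, Tai, 2950, 16, 7), (qa, Tai, 2950, 23, 9), (qa, Tai, 2950, 30, 15), (qa, Tai, 2950, 36, 12), (qa, Uma, 2020, 16, 7), (qa, Uma, 2020, 23, 9), (qa, Uma, 2020, 30, 15), (qa, Uma, 2020, 36, 12)}
(Assign ⨝ Dept) ⋈ Proj (natural join on pid): {(p2, Ada, 9440, 16, 26, qa, 1), (p2, Ada, 9440, 2, 39, qa, 1), (p2, Ada, 9440, 30, 40, qa, 1), (p2, Pat, 1080, 16, 26, qa, 1), (p2, Pat, 1080, 2, 39, qa, 1), (p2, Pat, 1080, 30, 40, qa, 1), (qa, Ada, 4370, 16, 7, eng, 8), (qa, Ada, 4370, 16, 7, p1, 5), (qa, Ada, 4370, 16, 7, rd, 4), (qa, Ada, 4370, 23, 9, eng, 8), (qa, Ada, 4370, 23, 9, p1, 5), (qa, Ada, 4370, 23, 9, rd, 4), (qa, Ada, 4370, 30, 15, eng, 8), (qa, Ada, 4370, 30, 15, p1, 5), (qa, Ada, 4370, 30, 15, rd, 4), (qa, Ada, 4370, 36, 12, eng, 8), (qa, Ada, 4370, 36, 12, p1, 5), (qa, Ada, 4370, 36, 12, rd, 4), (qa, Pat, 4450, 16, 7, eng, 8), (qa, Pat, 4450, 16, 7, p1, 5), (qa, Pat, 4450, 16, 7, rd, 4), (qa, Pat, 4450, 23, 9, eng, 8), (qa, Pat, 4450, 23, 9, p1, 5), (qa, Pat, 4450, 23, 9, rd, 4), (qa, Pat, 4450, 30, 15, eng, 8), (qa, Pat, 4450, 30, 15, p1, 5), (qa, Pat, 4450, 30, 15, rd, 4), (qa, Pat, 4450, 36, 12, eng, 8), (qa, Pat, 4450, 36, 12, p1, 5), (qa, Pat, 4450, 36, 12, rd, 4), (qa, Sam, 1340, 16, 7, eng, 8), (qa, Sam, 1340, 16, 7, p1, 5), (qa, Sam, 1340, 16, 7, rd, 4), (qa, Sam, 1340, 23, 9, eng, 8), (qa, Sam, 1340, 23, 9, p1, 5), (qa, Sam, 1340, 23, 9, rd, 4), (qa, Sam, 1340, 30, 15, eng, 8), (qa, Sam, 1340, 30, 15, p1, 5), (qa, Sam, 1340, 30, 15, rd, 4), (qa, Sam, 1340, 36, 12, eng, 8), (qa, Sam, 1340, 36, 12, p1, 5), (qa, Sam, 1340, 36, 12, rd, 4), (qa, Sam, 9160, 16, 7, eng, 8), (qa, Sam, 9160, 16, 7, p1, 5), (qa, Sam, 9160, 16, 7, rd, 4), (qa, Sam, 9160, 23, 9, eng, 8), (qa, Sam, 9160, 23, 9, p1, 5), (qa, Sam, 9160, 23, 9, rd, 4), (qa, Sam, 9160, 30, 15, eng, 8), (qa, Sam, 9160, 30, 15, p1, 5), (qa, Sam, 9160, 30, 15, rd, 4), (qa, Sam, 9160, 36, 12, eng, 8), (qa, Sam, 9160, 36, 12, p1, 5), (qa, Sam, 9160, 36, 12, rd, 4), (qa, Tai, 2950, 16, 7, eng, 8), (qa, Tai, 2950, 16, 7, p1, 5), (qa, Tai, 2950, 16, 7, rd, 4), (qa, Tai, 2950, 23, 9, eng, 8), (qa, Tai, 2950, 23, 9, p1, 5), (qa, Tai, 2950, 23, 9, rd, 4), (qa, Tai, 2950, 30, 15, eng, 8), (qa, Tai, 2950, 30, 15, p1, 5), (qa, Tai, 2950, 30, 15, rd, 4), (qa, Tai, 2950, 36, 12, eng, 8), (qa, Tai, 2950, 36, 12, p1, 5), (qa, Tai, 2950, 36, 12, rd, 4), (qa, Uma, 2020, 16, 7, eng, 8), (qa, Uma, 2020, 16, 7, p1, 5), (qa, Uma, 2020, 16, 7, rd, 4), (qa, Uma, 2020, 23, 9, eng, 8), (qa, Uma, 2020, 23, 9, p1, 5), (qa, Uma, 2020, 23, 9, rd, 4), (qa, Uma, 2020, 30, 15, eng, 8), (qa, Uma, 2020, 30, 15, p1, 5), (qa, Uma, 2020, 30, 15, rd, 4), (qa, Uma, 2020, 36, 12, eng, 8), (qa, Uma, 2020, 36, 12, p1, 5), (qa, Uma, 2020, 36, 12, rd, 4)}
Projecting to budget, pid, floor (58 duplicate(s) eliminated): {(1080, p2, 1), (1340, qa, 4), (1340, qa, 5), (1340, qa, 8), (2020, qa, 4), (2020, qa, 5), (2020, qa, 8), (2950, qa, 4), (2950, qa, 5), (2950, qa, 8), (4370, qa, 4), (4370, qa, 5), (4370, qa, 8), (4450, qa, 4), (4450, qa, 5), (4450, qa, 8), (9160, qa, 4), (9160, qa, 5), (9160, qa, 8), (9440, p2, 1)}
Selection floor ≠ 1: {(1340, qa, 4), (1340, qa, 5), (1340, qa, 8), (2020, qa, 4), (2020, qa, 5), (2020, qa, 8), (2950, qa, 4), (2950, qa, 5), (2950, qa, 8), (4370, qa, 4), (4370, qa, 5), (4370, qa, 8), (4450, qa, 4), (4450, qa, 5), (4450, qa, 8), (9160, qa, 4), (9160, qa, 5), (9160, qa, 8)}
Selection floor < 5: {(1340, qa, 4), (2020, qa, 4), (2950, qa, 4), (4370, qa, 4), (4450, qa, 4), (9160, qa, 4)}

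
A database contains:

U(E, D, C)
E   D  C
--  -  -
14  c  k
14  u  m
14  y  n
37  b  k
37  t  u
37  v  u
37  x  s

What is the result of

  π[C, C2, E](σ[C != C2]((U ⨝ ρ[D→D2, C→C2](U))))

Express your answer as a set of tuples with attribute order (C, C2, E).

ρ[D→D2, C→C2]: schema becomes (E, D2, C2); tuples unchanged.
Joining U and ρ[D→D2, C→C2](U) on E yields {(14, c, k, c, k), (14, c, k, u, m), (14, c, k, y, n), (14, u, m, c, k), (14, u, m, u, m), (14, u, m, y, n), (14, y, n, c, k), (14, y, n, u, m), (14, y, n, y, n), (37, b, k, b, k), (37, b, k, t, u), (37, b, k, v, u), (37, b, k, x, s), (37, t, u, b, k), (37, t, u, t, u), (37, t, u, v, u), (37, t, u, x, s), (37, v, u, b, k), (37, v, u, t, u), (37, v, u, v, u), (37, v, u, x, s), (37, x, s, b, k), (37, x, s, t, u), (37, x, s, v, u), (37, x, s, x, s)}.
σ[C != C2]: keep tuples satisfying C != C2 → {(14, c, k, u, m), (14, c, k, y, n), (14, u, m, c, k), (14, u, m, y, n), (14, y, n, c, k), (14, y, n, u, m), (37, b, k, t, u), (37, b, k, v, u), (37, b, k, x, s), (37, t, u, b, k), (37, t, u, x, s), (37, v, u, b, k), (37, v, u, x, s), (37, x, s, b, k), (37, x, s, t, u), (37, x, s, v, u)}
π[C, C2, E]: project onto (C, C2, E) (4 duplicate(s) eliminated) → {(k, m, 14), (k, n, 14), (k, s, 37), (k, u, 37), (m, k, 14), (m, n, 14), (n, k, 14), (n, m, 14), (s, k, 37), (s, u, 37), (u, k, 37), (u, s, 37)}

{(k, m, 14), (k, n, 14), (k, s, 37), (k, u, 37), (m, k, 14), (m, n, 14), (n, k, 14), (n, m, 14), (s, k, 37), (s, u, 37), (u, k, 37), (u, s, 37)}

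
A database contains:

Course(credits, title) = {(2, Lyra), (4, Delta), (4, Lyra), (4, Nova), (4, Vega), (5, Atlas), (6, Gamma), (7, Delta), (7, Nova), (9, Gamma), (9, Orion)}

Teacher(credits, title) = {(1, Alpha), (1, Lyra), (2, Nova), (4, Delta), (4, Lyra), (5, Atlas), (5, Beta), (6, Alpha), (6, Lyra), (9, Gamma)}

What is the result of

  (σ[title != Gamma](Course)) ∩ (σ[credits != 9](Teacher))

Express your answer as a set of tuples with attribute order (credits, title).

{(4, Delta), (4, Lyra), (5, Atlas)}

Selection title != Gamma: {(2, Lyra), (4, Delta), (4, Lyra), (4, Nova), (4, Vega), (5, Atlas), (7, Delta), (7, Nova), (9, Orion)}
Selection credits != 9: {(1, Alpha), (1, Lyra), (2, Nova), (4, Delta), (4, Lyra), (5, Atlas), (5, Beta), (6, Alpha), (6, Lyra)}
Intersection: {(2, Lyra), (4, Delta), (4, Lyra), (4, Nova), (4, Vega), (5, Atlas), (7, Delta), (7, Nova), (9, Orion)} with {(1, Alpha), (1, Lyra), (2, Nova), (4, Delta), (4, Lyra), (5, Atlas), (5, Beta), (6, Alpha), (6, Lyra)} → {(4, Delta), (4, Lyra), (5, Atlas)}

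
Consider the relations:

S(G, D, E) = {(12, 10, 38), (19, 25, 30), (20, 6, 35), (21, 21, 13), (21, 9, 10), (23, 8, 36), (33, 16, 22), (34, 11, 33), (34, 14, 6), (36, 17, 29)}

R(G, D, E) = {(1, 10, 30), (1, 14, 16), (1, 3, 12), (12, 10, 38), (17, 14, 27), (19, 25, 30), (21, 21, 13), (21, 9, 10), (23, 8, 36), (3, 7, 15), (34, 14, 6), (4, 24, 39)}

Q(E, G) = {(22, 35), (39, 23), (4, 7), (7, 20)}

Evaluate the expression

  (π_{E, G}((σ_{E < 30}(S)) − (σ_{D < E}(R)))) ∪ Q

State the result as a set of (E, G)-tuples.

Filtering on E < 30 leaves {(21, 21, 13), (21, 9, 10), (33, 16, 22), (34, 14, 6), (36, 17, 29)}.
Filtering on D < E leaves {(1, 10, 30), (1, 14, 16), (1, 3, 12), (12, 10, 38), (17, 14, 27), (19, 25, 30), (21, 9, 10), (23, 8, 36), (3, 7, 15), (4, 24, 39)}.
Taking the difference: {(21, 21, 13), (33, 16, 22), (34, 14, 6), (36, 17, 29)}
Keep only column(s) E, G: {(13, 21), (22, 33), (29, 36), (6, 34)}
Taking the union: {(13, 21), (22, 33), (22, 35), (29, 36), (39, 23), (4, 7), (6, 34), (7, 20)}

{(13, 21), (22, 33), (22, 35), (29, 36), (39, 23), (4, 7), (6, 34), (7, 20)}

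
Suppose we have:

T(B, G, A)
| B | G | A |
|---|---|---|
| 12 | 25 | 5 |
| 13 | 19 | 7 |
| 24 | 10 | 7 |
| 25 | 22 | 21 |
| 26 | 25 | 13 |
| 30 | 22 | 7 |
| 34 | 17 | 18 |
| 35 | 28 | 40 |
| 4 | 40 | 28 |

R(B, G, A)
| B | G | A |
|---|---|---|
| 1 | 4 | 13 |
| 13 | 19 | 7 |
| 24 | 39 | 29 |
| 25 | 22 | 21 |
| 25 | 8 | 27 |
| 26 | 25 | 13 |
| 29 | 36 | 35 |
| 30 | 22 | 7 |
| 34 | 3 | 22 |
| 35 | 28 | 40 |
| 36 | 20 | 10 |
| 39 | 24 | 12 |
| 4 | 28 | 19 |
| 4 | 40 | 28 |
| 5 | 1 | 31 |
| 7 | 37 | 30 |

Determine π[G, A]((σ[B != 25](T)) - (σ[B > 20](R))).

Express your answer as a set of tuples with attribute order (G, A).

{(10, 7), (17, 18), (19, 7), (25, 5), (40, 28)}

Selection B != 25: {(12, 25, 5), (13, 19, 7), (24, 10, 7), (26, 25, 13), (30, 22, 7), (34, 17, 18), (35, 28, 40), (4, 40, 28)}
Selection B > 20: {(24, 39, 29), (25, 22, 21), (25, 8, 27), (26, 25, 13), (29, 36, 35), (30, 22, 7), (34, 3, 22), (35, 28, 40), (36, 20, 10), (39, 24, 12)}
Taking the difference: {(12, 25, 5), (13, 19, 7), (24, 10, 7), (34, 17, 18), (4, 40, 28)}
π_{G, A} gives {(10, 7), (17, 18), (19, 7), (25, 5), (40, 28)}.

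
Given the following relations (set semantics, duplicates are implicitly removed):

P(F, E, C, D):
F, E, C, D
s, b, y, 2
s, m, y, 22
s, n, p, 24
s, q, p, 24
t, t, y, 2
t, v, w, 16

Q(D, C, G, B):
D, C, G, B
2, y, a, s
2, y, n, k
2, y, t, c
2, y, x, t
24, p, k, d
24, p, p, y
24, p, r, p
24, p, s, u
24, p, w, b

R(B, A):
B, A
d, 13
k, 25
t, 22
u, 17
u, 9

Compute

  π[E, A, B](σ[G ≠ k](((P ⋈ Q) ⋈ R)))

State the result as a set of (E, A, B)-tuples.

Joining P and Q on C, D yields {(s, b, y, 2, a, s), (s, b, y, 2, n, k), (s, b, y, 2, t, c), (s, b, y, 2, x, t), (s, n, p, 24, k, d), (s, n, p, 24, p, y), (s, n, p, 24, r, p), (s, n, p, 24, s, u), (s, n, p, 24, w, b), (s, q, p, 24, k, d), (s, q, p, 24, p, y), (s, q, p, 24, r, p), (s, q, p, 24, s, u), (s, q, p, 24, w, b), (t, t, y, 2, a, s), (t, t, y, 2, n, k), (t, t, y, 2, t, c), (t, t, y, 2, x, t)}.
Joining (P ⋈ Q) and R on B yields {(s, b, y, 2, n, k, 25), (s, b, y, 2, x, t, 22), (s, n, p, 24, k, d, 13), (s, n, p, 24, s, u, 17), (s, n, p, 24, s, u, 9), (s, q, p, 24, k, d, 13), (s, q, p, 24, s, u, 17), (s, q, p, 24, s, u, 9), (t, t, y, 2, n, k, 25), (t, t, y, 2, x, t, 22)}.
Apply σ_{G ≠ k}; surviving tuples: {(s, b, y, 2, n, k, 25), (s, b, y, 2, x, t, 22), (s, n, p, 24, s, u, 17), (s, n, p, 24, s, u, 9), (s, q, p, 24, s, u, 17), (s, q, p, 24, s, u, 9), (t, t, y, 2, n, k, 25), (t, t, y, 2, x, t, 22)}
Projecting to E, A, B: {(b, 22, t), (b, 25, k), (n, 17, u), (n, 9, u), (q, 17, u), (q, 9, u), (t, 22, t), (t, 25, k)}

{(b, 22, t), (b, 25, k), (n, 17, u), (n, 9, u), (q, 17, u), (q, 9, u), (t, 22, t), (t, 25, k)}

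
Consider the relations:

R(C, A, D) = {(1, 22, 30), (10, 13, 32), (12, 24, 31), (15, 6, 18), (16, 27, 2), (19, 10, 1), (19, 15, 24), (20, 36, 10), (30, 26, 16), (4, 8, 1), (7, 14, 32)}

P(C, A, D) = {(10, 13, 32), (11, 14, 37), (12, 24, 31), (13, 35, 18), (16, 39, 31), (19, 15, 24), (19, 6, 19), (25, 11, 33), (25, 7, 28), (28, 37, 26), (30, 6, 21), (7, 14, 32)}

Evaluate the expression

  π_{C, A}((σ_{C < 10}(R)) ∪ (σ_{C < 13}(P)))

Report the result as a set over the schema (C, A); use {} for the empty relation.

σ[C < 10]: keep tuples satisfying C < 10 → {(1, 22, 30), (4, 8, 1), (7, 14, 32)}
σ[C < 13]: keep tuples satisfying C < 13 → {(10, 13, 32), (11, 14, 37), (12, 24, 31), (7, 14, 32)}
Taking the union: {(1, 22, 30), (10, 13, 32), (11, 14, 37), (12, 24, 31), (4, 8, 1), (7, 14, 32)}
π[C, A]: project onto (C, A) → {(1, 22), (10, 13), (11, 14), (12, 24), (4, 8), (7, 14)}

{(1, 22), (10, 13), (11, 14), (12, 24), (4, 8), (7, 14)}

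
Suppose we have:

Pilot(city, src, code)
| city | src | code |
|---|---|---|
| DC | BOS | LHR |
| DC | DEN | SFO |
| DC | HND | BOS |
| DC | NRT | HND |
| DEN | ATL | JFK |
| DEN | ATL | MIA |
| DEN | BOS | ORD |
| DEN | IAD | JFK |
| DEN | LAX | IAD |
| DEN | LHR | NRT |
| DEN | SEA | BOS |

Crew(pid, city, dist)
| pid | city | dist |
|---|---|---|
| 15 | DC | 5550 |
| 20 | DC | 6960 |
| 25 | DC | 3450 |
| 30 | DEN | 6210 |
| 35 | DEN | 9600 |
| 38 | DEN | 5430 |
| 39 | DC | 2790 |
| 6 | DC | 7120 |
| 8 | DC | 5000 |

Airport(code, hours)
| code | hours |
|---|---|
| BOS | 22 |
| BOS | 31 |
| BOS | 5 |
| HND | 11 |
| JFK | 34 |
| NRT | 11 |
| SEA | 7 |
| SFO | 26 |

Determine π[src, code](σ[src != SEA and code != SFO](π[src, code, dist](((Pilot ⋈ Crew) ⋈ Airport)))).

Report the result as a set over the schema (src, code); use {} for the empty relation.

Natural join on city: {(DC, BOS, LHR, 15, 5550), (DC, BOS, LHR, 20, 6960), (DC, BOS, LHR, 25, 3450), (DC, BOS, LHR, 39, 2790), (DC, BOS, LHR, 6, 7120), (DC, BOS, LHR, 8, 5000), (DC, DEN, SFO, 15, 5550), (DC, DEN, SFO, 20, 6960), (DC, DEN, SFO, 25, 3450), (DC, DEN, SFO, 39, 2790), (DC, DEN, SFO, 6, 7120), (DC, DEN, SFO, 8, 5000), (DC, HND, BOS, 15, 5550), (DC, HND, BOS, 20, 6960), (DC, HND, BOS, 25, 3450), (DC, HND, BOS, 39, 2790), (DC, HND, BOS, 6, 7120), (DC, HND, BOS, 8, 5000), (DC, NRT, HND, 15, 5550), (DC, NRT, HND, 20, 6960), (DC, NRT, HND, 25, 3450), (DC, NRT, HND, 39, 2790), (DC, NRT, HND, 6, 7120), (DC, NRT, HND, 8, 5000), (DEN, ATL, JFK, 30, 6210), (DEN, ATL, JFK, 35, 9600), (DEN, ATL, JFK, 38, 5430), (DEN, ATL, MIA, 30, 6210), (DEN, ATL, MIA, 35, 9600), (DEN, ATL, MIA, 38, 5430), (DEN, BOS, ORD, 30, 6210), (DEN, BOS, ORD, 35, 9600), (DEN, BOS, ORD, 38, 5430), (DEN, IAD, JFK, 30, 6210), (DEN, IAD, JFK, 35, 9600), (DEN, IAD, JFK, 38, 5430), (DEN, LAX, IAD, 30, 6210), (DEN, LAX, IAD, 35, 9600), (DEN, LAX, IAD, 38, 5430), (DEN, LHR, NRT, 30, 6210), (DEN, LHR, NRT, 35, 9600), (DEN, LHR, NRT, 38, 5430), (DEN, SEA, BOS, 30, 6210), (DEN, SEA, BOS, 35, 9600), (DEN, SEA, BOS, 38, 5430)}
Natural join on code: {(DC, DEN, SFO, 15, 5550, 26), (DC, DEN, SFO, 20, 6960, 26), (DC, DEN, SFO, 25, 3450, 26), (DC, DEN, SFO, 39, 2790, 26), (DC, DEN, SFO, 6, 7120, 26), (DC, DEN, SFO, 8, 5000, 26), (DC, HND, BOS, 15, 5550, 22), (DC, HND, BOS, 15, 5550, 31), (DC, HND, BOS, 15, 5550, 5), (DC, HND, BOS, 20, 6960, 22), (DC, HND, BOS, 20, 6960, 31), (DC, HND, BOS, 20, 6960, 5), (DC, HND, BOS, 25, 3450, 22), (DC, HND, BOS, 25, 3450, 31), (DC, HND, BOS, 25, 3450, 5), (DC, HND, BOS, 39, 2790, 22), (DC, HND, BOS, 39, 2790, 31), (DC, HND, BOS, 39, 2790, 5), (DC, HND, BOS, 6, 7120, 22), (DC, HND, BOS, 6, 7120, 31), (DC, HND, BOS, 6, 7120, 5), (DC, HND, BOS, 8, 5000, 22), (DC, HND, BOS, 8, 5000, 31), (DC, HND, BOS, 8, 5000, 5), (DC, NRT, HND, 15, 5550, 11), (DC, NRT, HND, 20, 6960, 11), (DC, NRT, HND, 25, 3450, 11), (DC, NRT, HND, 39, 2790, 11), (DC, NRT, HND, 6, 7120, 11), (DC, NRT, HND, 8, 5000, 11), (DEN, ATL, JFK, 30, 6210, 34), (DEN, ATL, JFK, 35, 9600, 34), (DEN, ATL, JFK, 38, 5430, 34), (DEN, IAD, JFK, 30, 6210, 34), (DEN, IAD, JFK, 35, 9600, 34), (DEN, IAD, JFK, 38, 5430, 34), (DEN, LHR, NRT, 30, 6210, 11), (DEN, LHR, NRT, 35, 9600, 11), (DEN, LHR, NRT, 38, 5430, 11), (DEN, SEA, BOS, 30, 6210, 22), (DEN, SEA, BOS, 30, 6210, 31), (DEN, SEA, BOS, 30, 6210, 5), (DEN, SEA, BOS, 35, 9600, 22), (DEN, SEA, BOS, 35, 9600, 31), (DEN, SEA, BOS, 35, 9600, 5), (DEN, SEA, BOS, 38, 5430, 22), (DEN, SEA, BOS, 38, 5430, 31), (DEN, SEA, BOS, 38, 5430, 5)}
π_{src, code, dist} gives {(ATL, JFK, 5430), (ATL, JFK, 6210), (ATL, JFK, 9600), (DEN, SFO, 2790), (DEN, SFO, 3450), (DEN, SFO, 5000), (DEN, SFO, 5550), (DEN, SFO, 6960), (DEN, SFO, 7120), (HND, BOS, 2790), (HND, BOS, 3450), (HND, BOS, 5000), (HND, BOS, 5550), (HND, BOS, 6960), (HND, BOS, 7120), (IAD, JFK, 5430), (IAD, JFK, 6210), (IAD, JFK, 9600), (LHR, NRT, 5430), (LHR, NRT, 6210), (LHR, NRT, 9600), (NRT, HND, 2790), (NRT, HND, 3450), (NRT, HND, 5000), (NRT, HND, 5550), (NRT, HND, 6960), (NRT, HND, 7120), (SEA, BOS, 5430), (SEA, BOS, 6210), (SEA, BOS, 9600)} (18 duplicate(s) eliminated).
Apply σ_{src != SEA and code != SFO}; surviving tuples: {(ATL, JFK, 5430), (ATL, JFK, 6210), (ATL, JFK, 9600), (HND, BOS, 2790), (HND, BOS, 3450), (HND, BOS, 5000), (HND, BOS, 5550), (HND, BOS, 6960), (HND, BOS, 7120), (IAD, JFK, 5430), (IAD, JFK, 6210), (IAD, JFK, 9600), (LHR, NRT, 5430), (LHR, NRT, 6210), (LHR, NRT, 9600), (NRT, HND, 2790), (NRT, HND, 3450), (NRT, HND, 5000), (NRT, HND, 5550), (NRT, HND, 6960), (NRT, HND, 7120)}
π_{src, code} gives {(ATL, JFK), (HND, BOS), (IAD, JFK), (LHR, NRT), (NRT, HND)} (16 duplicate(s) eliminated).

{(ATL, JFK), (HND, BOS), (IAD, JFK), (LHR, NRT), (NRT, HND)}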